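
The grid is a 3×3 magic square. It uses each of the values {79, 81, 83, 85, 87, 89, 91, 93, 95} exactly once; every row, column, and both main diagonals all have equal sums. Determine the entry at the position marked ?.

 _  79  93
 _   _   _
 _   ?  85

95

The 9 entries sum to 783, so each line sums to 783/3 = 261.
The remaining cell in row 1 is (1,1) = 261 − 172 = 89.
Using column 3: 93 + 85 + ? → (2,3) = 261 − 178 = 83.
Using main diagonal: 89 + 85 + ? → (2,2) = 261 − 174 = 87.
The remaining cell in anti-diagonal is (3,1) = 261 − 180 = 81.
Row 2 must total 261; the given cells sum to 170, so (2,1) = 91.
Using row 3: 81 + 85 + ? → (3,2) = 261 − 166 = 95.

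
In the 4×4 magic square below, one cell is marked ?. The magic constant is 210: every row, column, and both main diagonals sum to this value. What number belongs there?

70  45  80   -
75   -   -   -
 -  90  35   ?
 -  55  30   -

60

Using row 1: 70 + 45 + 80 + ? → (1,4) = 210 − 195 = 15.
Using column 2: 45 + 90 + 55 + ? → (2,2) = 210 − 190 = 20.
Column 3 needs 210; the known cells sum to 145, so (2,3) = 65.
The remaining cell in main diagonal is (4,4) = 210 − 125 = 85.
From anti-diagonal, 210 − (15 + 65 + 90) gives (4,1) = 40.
The remaining cell in row 2 is (2,4) = 210 − 160 = 50.
Column 1 must total 210; the given cells sum to 185, so (3,1) = 25.
Column 4 needs 210; the known cells sum to 150, so (3,4) = 60.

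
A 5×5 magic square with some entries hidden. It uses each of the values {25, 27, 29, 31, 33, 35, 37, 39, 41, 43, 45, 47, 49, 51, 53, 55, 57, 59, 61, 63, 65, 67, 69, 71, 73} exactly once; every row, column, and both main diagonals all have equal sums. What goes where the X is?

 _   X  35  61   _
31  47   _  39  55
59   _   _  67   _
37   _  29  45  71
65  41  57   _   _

The 25 entries sum to 1225, so each line sums to 1225/5 = 245.
From row 2, 245 − (31 + 47 + 39 + 55) gives (2,3) = 73.
Row 4 needs 245; the known cells sum to 182, so (4,2) = 63.
Using column 1: 31 + 59 + 37 + 65 + ? → (1,1) = 245 − 192 = 53.
Column 3 must total 245; the given cells sum to 194, so (3,3) = 51.
From column 4, 245 − (61 + 39 + 67 + 45) gives (5,4) = 33.
Main diagonal must total 245; the given cells sum to 196, so (5,5) = 49.
The remaining cell in anti-diagonal is (1,5) = 245 − 218 = 27.
From row 1, 245 − (53 + 35 + 61 + 27) gives (1,2) = 69.

69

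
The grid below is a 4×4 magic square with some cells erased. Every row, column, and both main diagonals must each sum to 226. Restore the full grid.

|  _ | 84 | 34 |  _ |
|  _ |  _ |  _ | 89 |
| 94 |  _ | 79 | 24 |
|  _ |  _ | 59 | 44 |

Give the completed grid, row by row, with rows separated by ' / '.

39 84 34 69 / 19 64 54 89 / 94 29 79 24 / 74 49 59 44

Using row 3: 94 + 79 + 24 + ? → (3,2) = 226 − 197 = 29.
Column 3: 34 + 79 + 59 + ? = 226, so (2,3) = 54.
Column 4 needs 226; the known cells sum to 157, so (1,4) = 69.
Using anti-diagonal: 69 + 54 + 29 + ? → (4,1) = 226 − 152 = 74.
Row 1: 84 + 34 + 69 + ? = 226, so (1,1) = 39.
From row 4, 226 − (74 + 59 + 44) gives (4,2) = 49.
Using column 1: 39 + 94 + 74 + ? → (2,1) = 226 − 207 = 19.
Using column 2: 84 + 29 + 49 + ? → (2,2) = 226 − 162 = 64.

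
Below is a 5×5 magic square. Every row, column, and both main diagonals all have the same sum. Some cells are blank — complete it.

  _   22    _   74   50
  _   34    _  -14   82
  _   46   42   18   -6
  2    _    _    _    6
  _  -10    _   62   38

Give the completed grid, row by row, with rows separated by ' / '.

Column 5 is already complete: 50 + 82 + -6 + 6 + 38 = 170, so that is the magic constant.
Row 3 needs 170; the known cells sum to 100, so (3,1) = 70.
Column 2 needs 170; the known cells sum to 92, so (4,2) = 78.
Using column 4: 74 + (-14) + 18 + 62 + ? → (4,4) = 170 − 140 = 30.
From main diagonal, 170 − (34 + 42 + 30 + 38) gives (1,1) = 26.
Using anti-diagonal: 50 + (-14) + 42 + 78 + ? → (5,1) = 170 − 156 = 14.
From row 1, 170 − (26 + 22 + 74 + 50) gives (1,3) = -2.
Row 4 must total 170; the given cells sum to 116, so (4,3) = 54.
The remaining cell in row 5 is (5,3) = 170 − 104 = 66.
Column 1: 26 + 70 + 2 + 14 + ? = 170, so (2,1) = 58.
The remaining cell in column 3 is (2,3) = 170 − 160 = 10.

26 22 -2 74 50 / 58 34 10 -14 82 / 70 46 42 18 -6 / 2 78 54 30 6 / 14 -10 66 62 38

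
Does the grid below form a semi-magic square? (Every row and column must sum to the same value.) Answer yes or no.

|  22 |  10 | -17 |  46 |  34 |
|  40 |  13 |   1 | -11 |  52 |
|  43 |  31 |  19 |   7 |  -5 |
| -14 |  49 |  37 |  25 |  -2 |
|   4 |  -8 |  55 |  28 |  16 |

Yes

Row 1: 22 + 10 + (-17) + 46 + 34 = 95.
Row 2: 40 + 13 + 1 + (-11) + 52 = 95.
Row 3: 43 + 31 + 19 + 7 + (-5) = 95.
Row 4: -14 + 49 + 37 + 25 + (-2) = 95.
Row 5: 4 + (-8) + 55 + 28 + 16 = 95.
Column 1: 22 + 40 + 43 + (-14) + 4 = 95.
Column 2: 10 + 13 + 31 + 49 + (-8) = 95.
Column 3: -17 + 1 + 19 + 37 + 55 = 95.
Column 4: 46 + (-11) + 7 + 25 + 28 = 95.
Column 5: 34 + 52 + (-5) + (-2) + 16 = 95.
All lines sum to 95.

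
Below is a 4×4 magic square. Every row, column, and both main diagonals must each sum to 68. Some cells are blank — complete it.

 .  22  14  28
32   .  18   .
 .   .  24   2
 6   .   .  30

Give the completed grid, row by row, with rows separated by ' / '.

Row 1: 22 + 14 + 28 + ? = 68, so (1,1) = 4.
Column 1 must total 68; the given cells sum to 42, so (3,1) = 26.
Using column 3: 14 + 18 + 24 + ? → (4,3) = 68 − 56 = 12.
The remaining cell in column 4 is (2,4) = 68 − 60 = 8.
Main diagonal needs 68; the known cells sum to 58, so (2,2) = 10.
From anti-diagonal, 68 − (28 + 18 + 6) gives (3,2) = 16.
Row 4 needs 68; the known cells sum to 48, so (4,2) = 20.

4 22 14 28 / 32 10 18 8 / 26 16 24 2 / 6 20 12 30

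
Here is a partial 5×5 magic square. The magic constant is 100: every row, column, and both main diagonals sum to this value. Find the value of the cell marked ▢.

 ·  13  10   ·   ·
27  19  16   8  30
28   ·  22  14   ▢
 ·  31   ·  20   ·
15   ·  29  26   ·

11

From column 3, 100 − (10 + 16 + 22 + 29) gives (4,3) = 23.
From column 4, 100 − (8 + 14 + 20 + 26) gives (1,4) = 32.
Anti-diagonal needs 100; the known cells sum to 76, so (1,5) = 24.
Row 1: 13 + 10 + 32 + 24 + ? = 100, so (1,1) = 21.
From column 1, 100 − (21 + 27 + 28 + 15) gives (4,1) = 9.
Main diagonal must total 100; the given cells sum to 82, so (5,5) = 18.
Row 4 needs 100; the known cells sum to 83, so (4,5) = 17.
Row 5 needs 100; the known cells sum to 88, so (5,2) = 12.
From column 2, 100 − (13 + 19 + 31 + 12) gives (3,2) = 25.
Column 5: 24 + 30 + 17 + 18 + ? = 100, so (3,5) = 11.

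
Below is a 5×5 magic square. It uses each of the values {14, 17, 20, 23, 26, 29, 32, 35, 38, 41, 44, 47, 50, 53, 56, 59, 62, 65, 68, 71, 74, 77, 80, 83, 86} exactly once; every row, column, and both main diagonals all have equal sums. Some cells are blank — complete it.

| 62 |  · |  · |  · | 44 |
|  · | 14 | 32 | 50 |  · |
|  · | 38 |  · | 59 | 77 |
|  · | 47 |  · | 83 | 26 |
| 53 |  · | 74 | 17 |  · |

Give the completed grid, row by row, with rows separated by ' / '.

The 25 entries sum to 1250, so each line sums to 1250/5 = 250.
Column 4 needs 250; the known cells sum to 209, so (1,4) = 41.
From anti-diagonal, 250 − (44 + 50 + 47 + 53) gives (3,3) = 56.
Row 3: 38 + 56 + 59 + 77 + ? = 250, so (3,1) = 20.
Main diagonal must total 250; the given cells sum to 215, so (5,5) = 35.
Row 5 must total 250; the given cells sum to 179, so (5,2) = 71.
Using column 2: 14 + 38 + 47 + 71 + ? → (1,2) = 250 − 170 = 80.
Column 5 needs 250; the known cells sum to 182, so (2,5) = 68.
The remaining cell in row 1 is (1,3) = 250 − 227 = 23.
Row 2: 14 + 32 + 50 + 68 + ? = 250, so (2,1) = 86.
The remaining cell in column 1 is (4,1) = 250 − 221 = 29.
Column 3 needs 250; the known cells sum to 185, so (4,3) = 65.

62 80 23 41 44 / 86 14 32 50 68 / 20 38 56 59 77 / 29 47 65 83 26 / 53 71 74 17 35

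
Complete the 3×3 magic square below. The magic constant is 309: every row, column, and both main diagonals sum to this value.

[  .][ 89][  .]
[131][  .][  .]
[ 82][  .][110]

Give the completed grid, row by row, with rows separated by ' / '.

From row 3, 309 − (82 + 110) gives (3,2) = 117.
The remaining cell in column 1 is (1,1) = 309 − 213 = 96.
Column 2 needs 309; the known cells sum to 206, so (2,2) = 103.
Anti-diagonal needs 309; the known cells sum to 185, so (1,3) = 124.
From row 2, 309 − (131 + 103) gives (2,3) = 75.

96 89 124 / 131 103 75 / 82 117 110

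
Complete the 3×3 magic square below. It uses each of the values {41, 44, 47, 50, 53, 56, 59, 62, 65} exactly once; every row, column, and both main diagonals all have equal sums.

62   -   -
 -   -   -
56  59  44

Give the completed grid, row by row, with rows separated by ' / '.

62 47 50 / 41 53 65 / 56 59 44

The 9 entries sum to 477, so each line sums to 477/3 = 159.
From column 1, 159 − (62 + 56) gives (2,1) = 41.
Using main diagonal: 62 + 44 + ? → (2,2) = 159 − 106 = 53.
From anti-diagonal, 159 − (53 + 56) gives (1,3) = 50.
From row 1, 159 − (62 + 50) gives (1,2) = 47.
Using row 2: 41 + 53 + ? → (2,3) = 159 − 94 = 65.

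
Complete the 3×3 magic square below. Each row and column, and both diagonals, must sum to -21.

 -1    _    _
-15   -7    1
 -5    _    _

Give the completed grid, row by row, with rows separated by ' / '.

The remaining cell in main diagonal is (3,3) = -21 − (-8) = -13.
Anti-diagonal needs -21; the known cells sum to -12, so (1,3) = -9.
Row 1 must total -21; the given cells sum to -10, so (1,2) = -11.
Row 3: -5 + (-13) + ? = -21, so (3,2) = -3.

-1 -11 -9 / -15 -7 1 / -5 -3 -13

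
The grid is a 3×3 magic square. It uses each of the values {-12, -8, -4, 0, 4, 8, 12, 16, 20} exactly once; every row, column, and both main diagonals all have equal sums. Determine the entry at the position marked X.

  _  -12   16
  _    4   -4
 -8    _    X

0

The 9 entries sum to 36, so each line sums to 36/3 = 12.
The remaining cell in row 1 is (1,1) = 12 − 4 = 8.
Row 2 must total 12; the given cells sum to 0, so (2,1) = 12.
Using column 2: -12 + 4 + ? → (3,2) = 12 − (-8) = 20.
From column 3, 12 − (16 + (-4)) gives (3,3) = 0.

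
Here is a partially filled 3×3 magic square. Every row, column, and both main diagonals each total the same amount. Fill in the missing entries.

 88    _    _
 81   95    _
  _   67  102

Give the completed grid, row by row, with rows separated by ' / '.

88 123 74 / 81 95 109 / 116 67 102

Main diagonal is already complete: 88 + 95 + 102 = 285, so that is the magic constant.
Row 2: 81 + 95 + ? = 285, so (2,3) = 109.
From row 3, 285 − (67 + 102) gives (3,1) = 116.
Using column 2: 95 + 67 + ? → (1,2) = 285 − 162 = 123.
Column 3 needs 285; the known cells sum to 211, so (1,3) = 74.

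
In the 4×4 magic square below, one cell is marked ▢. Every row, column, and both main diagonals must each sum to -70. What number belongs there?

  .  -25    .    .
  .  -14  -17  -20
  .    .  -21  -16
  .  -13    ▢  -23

-10

Row 2: -14 + (-17) + (-20) + ? = -70, so (2,1) = -19.
Column 2 needs -70; the known cells sum to -52, so (3,2) = -18.
Column 4 must total -70; the given cells sum to -59, so (1,4) = -11.
Main diagonal must total -70; the given cells sum to -58, so (1,1) = -12.
Using anti-diagonal: -11 + (-17) + (-18) + ? → (4,1) = -70 − (-46) = -24.
The remaining cell in row 1 is (1,3) = -70 − (-48) = -22.
Row 3 needs -70; the known cells sum to -55, so (3,1) = -15.
The remaining cell in row 4 is (4,3) = -70 − (-60) = -10.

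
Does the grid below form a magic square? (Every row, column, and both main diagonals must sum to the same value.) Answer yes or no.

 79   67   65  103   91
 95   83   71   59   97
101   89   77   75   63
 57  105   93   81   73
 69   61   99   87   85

No — column 1 sums to 401 but row 1 sums to 405.

Row 1: 79 + 67 + 65 + 103 + 91 = 405.
Row 2: 95 + 83 + 71 + 59 + 97 = 405.
Row 3: 101 + 89 + 77 + 75 + 63 = 405.
Row 4: 57 + 105 + 93 + 81 + 73 = 409.
Row 5: 69 + 61 + 99 + 87 + 85 = 401.
Column 1: 79 + 95 + 101 + 57 + 69 = 401.
Column 2: 67 + 83 + 89 + 105 + 61 = 405.
Column 3: 65 + 71 + 77 + 93 + 99 = 405.
Column 4: 103 + 59 + 75 + 81 + 87 = 405.
Column 5: 91 + 97 + 63 + 73 + 85 = 409.
Main diagonal: 79 + 83 + 77 + 81 + 85 = 405.
Anti-diagonal: 91 + 59 + 77 + 105 + 69 = 401.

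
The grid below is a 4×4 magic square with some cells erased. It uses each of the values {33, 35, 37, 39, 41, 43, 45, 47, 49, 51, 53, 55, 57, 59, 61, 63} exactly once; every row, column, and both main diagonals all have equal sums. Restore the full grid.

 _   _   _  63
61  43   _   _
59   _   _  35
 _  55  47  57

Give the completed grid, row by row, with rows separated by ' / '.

39 49 41 63 / 61 43 51 37 / 59 45 53 35 / 33 55 47 57

The 16 entries sum to 768, so each line sums to 768/4 = 192.
The remaining cell in row 4 is (4,1) = 192 − 159 = 33.
The remaining cell in column 1 is (1,1) = 192 − 153 = 39.
Using column 4: 63 + 35 + 57 + ? → (2,4) = 192 − 155 = 37.
Main diagonal: 39 + 43 + 57 + ? = 192, so (3,3) = 53.
Using row 2: 61 + 43 + 37 + ? → (2,3) = 192 − 141 = 51.
Using row 3: 59 + 53 + 35 + ? → (3,2) = 192 − 147 = 45.
Column 2: 43 + 45 + 55 + ? = 192, so (1,2) = 49.
Using column 3: 51 + 53 + 47 + ? → (1,3) = 192 − 151 = 41.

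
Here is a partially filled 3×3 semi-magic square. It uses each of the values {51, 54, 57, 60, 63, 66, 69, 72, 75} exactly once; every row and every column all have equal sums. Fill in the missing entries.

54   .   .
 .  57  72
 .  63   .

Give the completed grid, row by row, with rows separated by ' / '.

The 9 entries sum to 567, so each line sums to 567/3 = 189.
Using row 2: 57 + 72 + ? → (2,1) = 189 − 129 = 60.
Column 1 must total 189; the given cells sum to 114, so (3,1) = 75.
The remaining cell in column 2 is (1,2) = 189 − 120 = 69.
From row 1, 189 − (54 + 69) gives (1,3) = 66.
The remaining cell in row 3 is (3,3) = 189 − 138 = 51.

54 69 66 / 60 57 72 / 75 63 51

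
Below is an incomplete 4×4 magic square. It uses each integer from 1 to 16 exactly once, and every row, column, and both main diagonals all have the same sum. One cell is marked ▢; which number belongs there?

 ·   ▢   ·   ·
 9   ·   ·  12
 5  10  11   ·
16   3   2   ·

The entries are 1 through 16, which sum to 136, so each line sums to 136/4 = 34.
Row 3 must total 34; the given cells sum to 26, so (3,4) = 8.
The remaining cell in row 4 is (4,4) = 34 − 21 = 13.
From column 1, 34 − (9 + 5 + 16) gives (1,1) = 4.
Column 4 must total 34; the given cells sum to 33, so (1,4) = 1.
The remaining cell in main diagonal is (2,2) = 34 − 28 = 6.
Anti-diagonal: 1 + 10 + 16 + ? = 34, so (2,3) = 7.
Column 2 must total 34; the given cells sum to 19, so (1,2) = 15.

15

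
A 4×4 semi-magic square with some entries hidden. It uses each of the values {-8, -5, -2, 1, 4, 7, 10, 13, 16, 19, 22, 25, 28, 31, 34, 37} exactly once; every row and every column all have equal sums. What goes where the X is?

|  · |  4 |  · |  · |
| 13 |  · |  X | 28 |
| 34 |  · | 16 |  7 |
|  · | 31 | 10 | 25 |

The 16 entries sum to 232, so each line sums to 232/4 = 58.
The remaining cell in row 3 is (3,2) = 58 − 57 = 1.
The remaining cell in row 4 is (4,1) = 58 − 66 = -8.
The remaining cell in column 1 is (1,1) = 58 − 39 = 19.
Column 2 needs 58; the known cells sum to 36, so (2,2) = 22.
Column 4 must total 58; the given cells sum to 60, so (1,4) = -2.
Row 1 must total 58; the given cells sum to 21, so (1,3) = 37.
From row 2, 58 − (13 + 22 + 28) gives (2,3) = -5.

-5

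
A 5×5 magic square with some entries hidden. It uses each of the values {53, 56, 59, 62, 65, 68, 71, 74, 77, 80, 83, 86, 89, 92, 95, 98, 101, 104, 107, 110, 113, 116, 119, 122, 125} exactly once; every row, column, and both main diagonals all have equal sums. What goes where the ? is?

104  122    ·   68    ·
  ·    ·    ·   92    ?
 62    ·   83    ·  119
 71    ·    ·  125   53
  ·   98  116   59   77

The 25 entries sum to 2225, so each line sums to 2225/5 = 445.
Row 5 needs 445; the known cells sum to 350, so (5,1) = 95.
The remaining cell in column 1 is (2,1) = 445 − 332 = 113.
Column 4 must total 445; the given cells sum to 344, so (3,4) = 101.
Main diagonal must total 445; the given cells sum to 389, so (2,2) = 56.
Row 3: 62 + 83 + 101 + 119 + ? = 445, so (3,2) = 80.
Column 2: 122 + 56 + 80 + 98 + ? = 445, so (4,2) = 89.
Using anti-diagonal: 92 + 83 + 89 + 95 + ? → (1,5) = 445 − 359 = 86.
From row 1, 445 − (104 + 122 + 68 + 86) gives (1,3) = 65.
Row 4: 71 + 89 + 125 + 53 + ? = 445, so (4,3) = 107.
Column 3: 65 + 83 + 107 + 116 + ? = 445, so (2,3) = 74.
Using column 5: 86 + 119 + 53 + 77 + ? → (2,5) = 445 − 335 = 110.

110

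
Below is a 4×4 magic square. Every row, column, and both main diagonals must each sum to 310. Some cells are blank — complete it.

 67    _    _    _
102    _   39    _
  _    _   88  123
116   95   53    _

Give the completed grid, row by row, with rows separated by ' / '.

67 32 130 81 / 102 109 39 60 / 25 74 88 123 / 116 95 53 46

Using row 4: 116 + 95 + 53 + ? → (4,4) = 310 − 264 = 46.
Using column 1: 67 + 102 + 116 + ? → (3,1) = 310 − 285 = 25.
From column 3, 310 − (39 + 88 + 53) gives (1,3) = 130.
Main diagonal must total 310; the given cells sum to 201, so (2,2) = 109.
From row 2, 310 − (102 + 109 + 39) gives (2,4) = 60.
Row 3 must total 310; the given cells sum to 236, so (3,2) = 74.
From column 2, 310 − (109 + 74 + 95) gives (1,2) = 32.
Column 4 needs 310; the known cells sum to 229, so (1,4) = 81.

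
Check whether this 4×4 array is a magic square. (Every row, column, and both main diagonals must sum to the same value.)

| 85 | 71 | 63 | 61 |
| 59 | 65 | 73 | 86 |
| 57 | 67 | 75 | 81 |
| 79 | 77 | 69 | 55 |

Row 1: 85 + 71 + 63 + 61 = 280.
Row 2: 59 + 65 + 73 + 86 = 283.
Row 3: 57 + 67 + 75 + 81 = 280.
Row 4: 79 + 77 + 69 + 55 = 280.
Column 1: 85 + 59 + 57 + 79 = 280.
Column 2: 71 + 65 + 67 + 77 = 280.
Column 3: 63 + 73 + 75 + 69 = 280.
Column 4: 61 + 86 + 81 + 55 = 283.
Main diagonal: 85 + 65 + 75 + 55 = 280.
Anti-diagonal: 61 + 73 + 67 + 79 = 280.

No — anti-diagonal sums to 280 but column 4 sums to 283.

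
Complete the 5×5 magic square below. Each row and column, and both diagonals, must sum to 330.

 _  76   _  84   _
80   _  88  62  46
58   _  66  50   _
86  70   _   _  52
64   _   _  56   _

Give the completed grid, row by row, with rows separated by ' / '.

42 76 60 84 68 / 80 54 88 62 46 / 58 82 66 50 74 / 86 70 44 78 52 / 64 48 72 56 90

Row 2: 80 + 88 + 62 + 46 + ? = 330, so (2,2) = 54.
Column 1: 80 + 58 + 86 + 64 + ? = 330, so (1,1) = 42.
The remaining cell in column 4 is (4,4) = 330 − 252 = 78.
Using main diagonal: 42 + 54 + 66 + 78 + ? → (5,5) = 330 − 240 = 90.
The remaining cell in anti-diagonal is (1,5) = 330 − 262 = 68.
Row 1 must total 330; the given cells sum to 270, so (1,3) = 60.
Row 4 needs 330; the known cells sum to 286, so (4,3) = 44.
Column 3 needs 330; the known cells sum to 258, so (5,3) = 72.
From column 5, 330 − (68 + 46 + 52 + 90) gives (3,5) = 74.
Row 3: 58 + 66 + 50 + 74 + ? = 330, so (3,2) = 82.
The remaining cell in row 5 is (5,2) = 330 − 282 = 48.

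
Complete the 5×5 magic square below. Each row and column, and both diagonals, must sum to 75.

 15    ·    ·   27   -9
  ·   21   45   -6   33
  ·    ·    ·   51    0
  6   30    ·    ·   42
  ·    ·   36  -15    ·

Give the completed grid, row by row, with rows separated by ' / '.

15 39 3 27 -9 / -18 21 45 -6 33 / 24 -12 12 51 0 / 6 30 -21 18 42 / 48 -3 36 -15 9

Row 2: 21 + 45 + (-6) + 33 + ? = 75, so (2,1) = -18.
From column 4, 75 − (27 + (-6) + 51 + (-15)) gives (4,4) = 18.
Column 5 needs 75; the known cells sum to 66, so (5,5) = 9.
Main diagonal needs 75; the known cells sum to 63, so (3,3) = 12.
Anti-diagonal needs 75; the known cells sum to 27, so (5,1) = 48.
Row 4 must total 75; the given cells sum to 96, so (4,3) = -21.
Row 5 must total 75; the given cells sum to 78, so (5,2) = -3.
The remaining cell in column 1 is (3,1) = 75 − 51 = 24.
Column 3: 45 + 12 + (-21) + 36 + ? = 75, so (1,3) = 3.
Row 1: 15 + 3 + 27 + (-9) + ? = 75, so (1,2) = 39.
Row 3: 24 + 12 + 51 + 0 + ? = 75, so (3,2) = -12.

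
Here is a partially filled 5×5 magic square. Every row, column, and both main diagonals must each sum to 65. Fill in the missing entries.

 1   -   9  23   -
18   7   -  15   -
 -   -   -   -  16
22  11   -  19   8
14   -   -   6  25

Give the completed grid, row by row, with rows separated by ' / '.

1 20 9 23 12 / 18 7 21 15 4 / 10 24 13 2 16 / 22 11 5 19 8 / 14 3 17 6 25

Row 4: 22 + 11 + 19 + 8 + ? = 65, so (4,3) = 5.
From column 1, 65 − (1 + 18 + 22 + 14) gives (3,1) = 10.
Column 4 needs 65; the known cells sum to 63, so (3,4) = 2.
Using main diagonal: 1 + 7 + 19 + 25 + ? → (3,3) = 65 − 52 = 13.
Anti-diagonal: 15 + 13 + 11 + 14 + ? = 65, so (1,5) = 12.
Row 1: 1 + 9 + 23 + 12 + ? = 65, so (1,2) = 20.
The remaining cell in row 3 is (3,2) = 65 − 41 = 24.
Using column 2: 20 + 7 + 24 + 11 + ? → (5,2) = 65 − 62 = 3.
Column 5: 12 + 16 + 8 + 25 + ? = 65, so (2,5) = 4.
Row 2 must total 65; the given cells sum to 44, so (2,3) = 21.
Row 5: 14 + 3 + 6 + 25 + ? = 65, so (5,3) = 17.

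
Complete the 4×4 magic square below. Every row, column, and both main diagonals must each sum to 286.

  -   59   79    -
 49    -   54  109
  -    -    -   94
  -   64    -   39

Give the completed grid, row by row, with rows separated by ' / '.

Row 2 needs 286; the known cells sum to 212, so (2,2) = 74.
Using column 2: 59 + 74 + 64 + ? → (3,2) = 286 − 197 = 89.
Column 4: 109 + 94 + 39 + ? = 286, so (1,4) = 44.
From anti-diagonal, 286 − (44 + 54 + 89) gives (4,1) = 99.
Row 1 needs 286; the known cells sum to 182, so (1,1) = 104.
Row 4: 99 + 64 + 39 + ? = 286, so (4,3) = 84.
Column 1: 104 + 49 + 99 + ? = 286, so (3,1) = 34.
From column 3, 286 − (79 + 54 + 84) gives (3,3) = 69.

104 59 79 44 / 49 74 54 109 / 34 89 69 94 / 99 64 84 39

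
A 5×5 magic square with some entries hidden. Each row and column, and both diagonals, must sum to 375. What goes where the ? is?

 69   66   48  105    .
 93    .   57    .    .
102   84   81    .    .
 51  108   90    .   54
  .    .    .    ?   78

Row 1: 69 + 66 + 48 + 105 + ? = 375, so (1,5) = 87.
Row 4 needs 375; the known cells sum to 303, so (4,4) = 72.
From column 1, 375 − (69 + 93 + 102 + 51) gives (5,1) = 60.
Column 3 needs 375; the known cells sum to 276, so (5,3) = 99.
Main diagonal: 69 + 81 + 72 + 78 + ? = 375, so (2,2) = 75.
Anti-diagonal must total 375; the given cells sum to 336, so (2,4) = 39.
Row 2: 93 + 75 + 57 + 39 + ? = 375, so (2,5) = 111.
Column 2 must total 375; the given cells sum to 333, so (5,2) = 42.
From column 5, 375 − (87 + 111 + 54 + 78) gives (3,5) = 45.
Using row 3: 102 + 84 + 81 + 45 + ? → (3,4) = 375 − 312 = 63.
From row 5, 375 − (60 + 42 + 99 + 78) gives (5,4) = 96.

96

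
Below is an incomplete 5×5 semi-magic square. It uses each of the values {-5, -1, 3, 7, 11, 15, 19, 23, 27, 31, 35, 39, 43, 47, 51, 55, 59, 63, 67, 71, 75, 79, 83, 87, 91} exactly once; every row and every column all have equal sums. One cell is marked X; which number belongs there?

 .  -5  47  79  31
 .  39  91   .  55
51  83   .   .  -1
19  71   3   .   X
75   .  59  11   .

The 25 entries sum to 1075, so each line sums to 1075/5 = 215.
The remaining cell in row 1 is (1,1) = 215 − 152 = 63.
Column 1: 63 + 51 + 19 + 75 + ? = 215, so (2,1) = 7.
Column 2 needs 215; the known cells sum to 188, so (5,2) = 27.
Using column 3: 47 + 91 + 3 + 59 + ? → (3,3) = 215 − 200 = 15.
Using row 2: 7 + 39 + 91 + 55 + ? → (2,4) = 215 − 192 = 23.
Row 3 must total 215; the given cells sum to 148, so (3,4) = 67.
From row 5, 215 − (75 + 27 + 59 + 11) gives (5,5) = 43.
Column 4 needs 215; the known cells sum to 180, so (4,4) = 35.
Column 5 must total 215; the given cells sum to 128, so (4,5) = 87.

87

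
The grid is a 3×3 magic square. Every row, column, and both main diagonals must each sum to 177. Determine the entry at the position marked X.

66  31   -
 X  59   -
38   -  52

Using row 1: 66 + 31 + ? → (1,3) = 177 − 97 = 80.
Using row 3: 38 + 52 + ? → (3,2) = 177 − 90 = 87.
The remaining cell in column 1 is (2,1) = 177 − 104 = 73.

73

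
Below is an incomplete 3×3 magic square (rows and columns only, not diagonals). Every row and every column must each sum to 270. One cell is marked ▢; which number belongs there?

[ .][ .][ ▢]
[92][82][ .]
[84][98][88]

86

Using row 2: 92 + 82 + ? → (2,3) = 270 − 174 = 96.
Using column 1: 92 + 84 + ? → (1,1) = 270 − 176 = 94.
From column 2, 270 − (82 + 98) gives (1,2) = 90.
Column 3: 96 + 88 + ? = 270, so (1,3) = 86.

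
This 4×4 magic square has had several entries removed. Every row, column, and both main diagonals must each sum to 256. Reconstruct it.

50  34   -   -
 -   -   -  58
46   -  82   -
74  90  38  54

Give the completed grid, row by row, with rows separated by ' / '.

Column 1 needs 256; the known cells sum to 170, so (2,1) = 86.
From main diagonal, 256 − (50 + 82 + 54) gives (2,2) = 70.
Row 2 must total 256; the given cells sum to 214, so (2,3) = 42.
The remaining cell in column 2 is (3,2) = 256 − 194 = 62.
Column 3: 42 + 82 + 38 + ? = 256, so (1,3) = 94.
Using anti-diagonal: 42 + 62 + 74 + ? → (1,4) = 256 − 178 = 78.
Using row 3: 46 + 62 + 82 + ? → (3,4) = 256 − 190 = 66.

50 34 94 78 / 86 70 42 58 / 46 62 82 66 / 74 90 38 54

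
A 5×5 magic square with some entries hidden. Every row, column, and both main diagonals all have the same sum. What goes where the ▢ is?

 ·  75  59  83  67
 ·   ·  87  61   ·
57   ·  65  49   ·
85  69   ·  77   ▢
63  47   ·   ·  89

Anti-diagonal is complete and sums to 325; that is the magic constant.
Row 1 must total 325; the given cells sum to 284, so (1,1) = 41.
Using column 1: 41 + 57 + 85 + 63 + ? → (2,1) = 325 − 246 = 79.
Column 4 must total 325; the given cells sum to 270, so (5,4) = 55.
Using main diagonal: 41 + 65 + 77 + 89 + ? → (2,2) = 325 − 272 = 53.
Using row 2: 79 + 53 + 87 + 61 + ? → (2,5) = 325 − 280 = 45.
From row 5, 325 − (63 + 47 + 55 + 89) gives (5,3) = 71.
Using column 2: 75 + 53 + 69 + 47 + ? → (3,2) = 325 − 244 = 81.
Column 3 needs 325; the known cells sum to 282, so (4,3) = 43.
The remaining cell in row 3 is (3,5) = 325 − 252 = 73.
Row 4 must total 325; the given cells sum to 274, so (4,5) = 51.

51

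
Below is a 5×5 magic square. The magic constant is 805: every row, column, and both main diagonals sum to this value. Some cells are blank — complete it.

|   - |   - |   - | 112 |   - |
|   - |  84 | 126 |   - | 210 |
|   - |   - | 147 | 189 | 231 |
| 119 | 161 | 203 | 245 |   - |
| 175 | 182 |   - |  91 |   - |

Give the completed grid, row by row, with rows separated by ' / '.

From row 4, 805 − (119 + 161 + 203 + 245) gives (4,5) = 77.
Column 4: 112 + 189 + 245 + 91 + ? = 805, so (2,4) = 168.
The remaining cell in anti-diagonal is (1,5) = 805 − 651 = 154.
From row 2, 805 − (84 + 126 + 168 + 210) gives (2,1) = 217.
Column 5 needs 805; the known cells sum to 672, so (5,5) = 133.
From main diagonal, 805 − (84 + 147 + 245 + 133) gives (1,1) = 196.
Row 5 must total 805; the given cells sum to 581, so (5,3) = 224.
From column 1, 805 − (196 + 217 + 119 + 175) gives (3,1) = 98.
Column 3: 126 + 147 + 203 + 224 + ? = 805, so (1,3) = 105.
Row 1 needs 805; the known cells sum to 567, so (1,2) = 238.
Row 3 needs 805; the known cells sum to 665, so (3,2) = 140.

196 238 105 112 154 / 217 84 126 168 210 / 98 140 147 189 231 / 119 161 203 245 77 / 175 182 224 91 133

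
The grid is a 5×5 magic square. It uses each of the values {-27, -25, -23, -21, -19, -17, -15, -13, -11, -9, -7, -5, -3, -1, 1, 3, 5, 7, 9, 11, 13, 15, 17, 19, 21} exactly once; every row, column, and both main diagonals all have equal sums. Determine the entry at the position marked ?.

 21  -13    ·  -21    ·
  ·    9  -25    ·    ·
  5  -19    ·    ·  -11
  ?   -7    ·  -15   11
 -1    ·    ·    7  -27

-23

The 25 entries sum to -75, so each line sums to -75/5 = -15.
Column 2 needs -15; the known cells sum to -30, so (5,2) = 15.
The remaining cell in main diagonal is (3,3) = -15 − (-12) = -3.
Row 3: 5 + (-19) + (-3) + (-11) + ? = -15, so (3,4) = 13.
Using row 5: -1 + 15 + 7 + (-27) + ? → (5,3) = -15 − (-6) = -9.
Column 4 needs -15; the known cells sum to -16, so (2,4) = 1.
From anti-diagonal, -15 − (1 + (-3) + (-7) + (-1)) gives (1,5) = -5.
Using row 1: 21 + (-13) + (-21) + (-5) + ? → (1,3) = -15 − (-18) = 3.
Using column 3: 3 + (-25) + (-3) + (-9) + ? → (4,3) = -15 − (-34) = 19.
Column 5: -5 + (-11) + 11 + (-27) + ? = -15, so (2,5) = 17.
Using row 2: 9 + (-25) + 1 + 17 + ? → (2,1) = -15 − 2 = -17.
Using row 4: -7 + 19 + (-15) + 11 + ? → (4,1) = -15 − 8 = -23.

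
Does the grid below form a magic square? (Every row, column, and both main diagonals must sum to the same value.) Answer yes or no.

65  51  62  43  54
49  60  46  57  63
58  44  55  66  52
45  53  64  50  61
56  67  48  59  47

Row 1: 65 + 51 + 62 + 43 + 54 = 275.
Row 2: 49 + 60 + 46 + 57 + 63 = 275.
Row 3: 58 + 44 + 55 + 66 + 52 = 275.
Row 4: 45 + 53 + 64 + 50 + 61 = 273.
Row 5: 56 + 67 + 48 + 59 + 47 = 277.
Column 1: 65 + 49 + 58 + 45 + 56 = 273.
Column 2: 51 + 60 + 44 + 53 + 67 = 275.
Column 3: 62 + 46 + 55 + 64 + 48 = 275.
Column 4: 43 + 57 + 66 + 50 + 59 = 275.
Column 5: 54 + 63 + 52 + 61 + 47 = 277.
Main diagonal: 65 + 60 + 55 + 50 + 47 = 277.
Anti-diagonal: 54 + 57 + 55 + 53 + 56 = 275.

No — column 1 sums to 273 but column 3 sums to 275.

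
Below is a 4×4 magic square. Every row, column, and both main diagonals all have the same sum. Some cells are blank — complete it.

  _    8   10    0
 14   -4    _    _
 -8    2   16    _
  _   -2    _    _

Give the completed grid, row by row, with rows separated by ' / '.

-14 8 10 0 / 14 -4 -10 4 / -8 2 16 -6 / 12 -2 -12 6

Column 2 is already complete: 8 + -4 + 2 + -2 = 4, so that is the magic constant.
Row 1 needs 4; the known cells sum to 18, so (1,1) = -14.
Row 3 needs 4; the known cells sum to 10, so (3,4) = -6.
Using column 1: -14 + 14 + (-8) + ? → (4,1) = 4 − (-8) = 12.
The remaining cell in main diagonal is (4,4) = 4 − (-2) = 6.
From anti-diagonal, 4 − (0 + 2 + 12) gives (2,3) = -10.
Row 2 needs 4; the known cells sum to 0, so (2,4) = 4.
Row 4 must total 4; the given cells sum to 16, so (4,3) = -12.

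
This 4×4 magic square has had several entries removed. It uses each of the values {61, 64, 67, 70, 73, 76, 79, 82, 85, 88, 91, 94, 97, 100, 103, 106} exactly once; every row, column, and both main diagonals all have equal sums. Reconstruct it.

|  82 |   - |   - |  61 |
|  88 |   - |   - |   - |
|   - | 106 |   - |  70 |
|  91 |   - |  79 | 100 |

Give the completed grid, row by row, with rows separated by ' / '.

The 16 entries sum to 1336, so each line sums to 1336/4 = 334.
From row 4, 334 − (91 + 79 + 100) gives (4,2) = 64.
The remaining cell in column 1 is (3,1) = 334 − 261 = 73.
Column 4: 61 + 70 + 100 + ? = 334, so (2,4) = 103.
The remaining cell in anti-diagonal is (2,3) = 334 − 258 = 76.
Row 2 needs 334; the known cells sum to 267, so (2,2) = 67.
Using row 3: 73 + 106 + 70 + ? → (3,3) = 334 − 249 = 85.
Column 2 must total 334; the given cells sum to 237, so (1,2) = 97.
Column 3: 76 + 85 + 79 + ? = 334, so (1,3) = 94.

82 97 94 61 / 88 67 76 103 / 73 106 85 70 / 91 64 79 100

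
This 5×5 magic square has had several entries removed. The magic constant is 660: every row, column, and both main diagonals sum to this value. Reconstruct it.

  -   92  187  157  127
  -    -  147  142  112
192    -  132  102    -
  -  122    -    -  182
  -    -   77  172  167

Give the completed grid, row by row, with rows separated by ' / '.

97 92 187 157 127 / 82 177 147 142 112 / 192 162 132 102 72 / 152 122 117 87 182 / 137 107 77 172 167

Row 1 needs 660; the known cells sum to 563, so (1,1) = 97.
The remaining cell in column 3 is (4,3) = 660 − 543 = 117.
Column 4: 157 + 142 + 102 + 172 + ? = 660, so (4,4) = 87.
Column 5 must total 660; the given cells sum to 588, so (3,5) = 72.
Main diagonal: 97 + 132 + 87 + 167 + ? = 660, so (2,2) = 177.
From anti-diagonal, 660 − (127 + 142 + 132 + 122) gives (5,1) = 137.
From row 2, 660 − (177 + 147 + 142 + 112) gives (2,1) = 82.
Row 3: 192 + 132 + 102 + 72 + ? = 660, so (3,2) = 162.
Row 4: 122 + 117 + 87 + 182 + ? = 660, so (4,1) = 152.
Using row 5: 137 + 77 + 172 + 167 + ? → (5,2) = 660 − 553 = 107.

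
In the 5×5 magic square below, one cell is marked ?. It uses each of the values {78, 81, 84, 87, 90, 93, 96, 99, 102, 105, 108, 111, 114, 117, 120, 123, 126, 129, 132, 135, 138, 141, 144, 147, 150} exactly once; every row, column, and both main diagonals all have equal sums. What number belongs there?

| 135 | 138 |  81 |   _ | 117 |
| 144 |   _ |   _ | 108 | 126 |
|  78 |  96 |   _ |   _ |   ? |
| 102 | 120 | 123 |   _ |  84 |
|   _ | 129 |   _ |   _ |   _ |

150

The 25 entries sum to 2850, so each line sums to 2850/5 = 570.
Using row 1: 135 + 138 + 81 + 117 + ? → (1,4) = 570 − 471 = 99.
Row 4: 102 + 120 + 123 + 84 + ? = 570, so (4,4) = 141.
From column 1, 570 − (135 + 144 + 78 + 102) gives (5,1) = 111.
Column 2 needs 570; the known cells sum to 483, so (2,2) = 87.
Anti-diagonal must total 570; the given cells sum to 456, so (3,3) = 114.
The remaining cell in row 2 is (2,3) = 570 − 465 = 105.
Using column 3: 81 + 105 + 114 + 123 + ? → (5,3) = 570 − 423 = 147.
The remaining cell in main diagonal is (5,5) = 570 − 477 = 93.
Row 5 needs 570; the known cells sum to 480, so (5,4) = 90.
From column 4, 570 − (99 + 108 + 141 + 90) gives (3,4) = 132.
From column 5, 570 − (117 + 126 + 84 + 93) gives (3,5) = 150.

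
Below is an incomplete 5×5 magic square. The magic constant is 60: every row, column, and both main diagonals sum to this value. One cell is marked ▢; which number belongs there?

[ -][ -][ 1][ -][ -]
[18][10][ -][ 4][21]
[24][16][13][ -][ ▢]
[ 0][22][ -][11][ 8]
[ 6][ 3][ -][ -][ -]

The remaining cell in row 2 is (2,3) = 60 − 53 = 7.
Row 4: 0 + 22 + 11 + 8 + ? = 60, so (4,3) = 19.
The remaining cell in column 1 is (1,1) = 60 − 48 = 12.
Column 2 needs 60; the known cells sum to 51, so (1,2) = 9.
The remaining cell in column 3 is (5,3) = 60 − 40 = 20.
Main diagonal: 12 + 10 + 13 + 11 + ? = 60, so (5,5) = 14.
Anti-diagonal: 4 + 13 + 22 + 6 + ? = 60, so (1,5) = 15.
Row 1: 12 + 9 + 1 + 15 + ? = 60, so (1,4) = 23.
From row 5, 60 − (6 + 3 + 20 + 14) gives (5,4) = 17.
Column 4 must total 60; the given cells sum to 55, so (3,4) = 5.
Column 5 needs 60; the known cells sum to 58, so (3,5) = 2.

2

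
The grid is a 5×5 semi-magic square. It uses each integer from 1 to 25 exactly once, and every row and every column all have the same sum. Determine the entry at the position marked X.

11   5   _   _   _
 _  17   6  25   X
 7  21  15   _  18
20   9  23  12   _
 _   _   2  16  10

The entries are 1 through 25, which sum to 325, so each line sums to 325/5 = 65.
Row 3 must total 65; the given cells sum to 61, so (3,4) = 4.
Using row 4: 20 + 9 + 23 + 12 + ? → (4,5) = 65 − 64 = 1.
Column 2: 5 + 17 + 21 + 9 + ? = 65, so (5,2) = 13.
From column 3, 65 − (6 + 15 + 23 + 2) gives (1,3) = 19.
Column 4 must total 65; the given cells sum to 57, so (1,4) = 8.
Using row 1: 11 + 5 + 19 + 8 + ? → (1,5) = 65 − 43 = 22.
The remaining cell in row 5 is (5,1) = 65 − 41 = 24.
From column 1, 65 − (11 + 7 + 20 + 24) gives (2,1) = 3.
Column 5 must total 65; the given cells sum to 51, so (2,5) = 14.

14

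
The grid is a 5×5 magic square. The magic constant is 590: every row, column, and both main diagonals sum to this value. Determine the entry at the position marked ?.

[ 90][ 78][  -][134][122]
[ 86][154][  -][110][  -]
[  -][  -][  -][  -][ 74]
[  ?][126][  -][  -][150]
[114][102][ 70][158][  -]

138

Using row 1: 90 + 78 + 134 + 122 + ? → (1,3) = 590 − 424 = 166.
Using row 5: 114 + 102 + 70 + 158 + ? → (5,5) = 590 − 444 = 146.
Column 2 must total 590; the given cells sum to 460, so (3,2) = 130.
From column 5, 590 − (122 + 74 + 150 + 146) gives (2,5) = 98.
The remaining cell in anti-diagonal is (3,3) = 590 − 472 = 118.
From row 2, 590 − (86 + 154 + 110 + 98) gives (2,3) = 142.
Column 3 must total 590; the given cells sum to 496, so (4,3) = 94.
The remaining cell in main diagonal is (4,4) = 590 − 508 = 82.
From row 4, 590 − (126 + 94 + 82 + 150) gives (4,1) = 138.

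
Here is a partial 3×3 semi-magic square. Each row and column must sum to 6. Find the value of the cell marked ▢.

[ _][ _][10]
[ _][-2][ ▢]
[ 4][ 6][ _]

The remaining cell in row 3 is (3,3) = 6 − 10 = -4.
Using column 2: -2 + 6 + ? → (1,2) = 6 − 4 = 2.
Using column 3: 10 + (-4) + ? → (2,3) = 6 − 6 = 0.

0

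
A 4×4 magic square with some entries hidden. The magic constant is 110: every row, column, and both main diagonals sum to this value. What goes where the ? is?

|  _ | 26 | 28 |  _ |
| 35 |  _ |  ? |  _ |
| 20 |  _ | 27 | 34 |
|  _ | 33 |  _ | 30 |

32

Using row 3: 20 + 27 + 34 + ? → (3,2) = 110 − 81 = 29.
From column 2, 110 − (26 + 29 + 33) gives (2,2) = 22.
The remaining cell in main diagonal is (1,1) = 110 − 79 = 31.
Row 1: 31 + 26 + 28 + ? = 110, so (1,4) = 25.
Column 1 needs 110; the known cells sum to 86, so (4,1) = 24.
Column 4 needs 110; the known cells sum to 89, so (2,4) = 21.
Anti-diagonal: 25 + 29 + 24 + ? = 110, so (2,3) = 32.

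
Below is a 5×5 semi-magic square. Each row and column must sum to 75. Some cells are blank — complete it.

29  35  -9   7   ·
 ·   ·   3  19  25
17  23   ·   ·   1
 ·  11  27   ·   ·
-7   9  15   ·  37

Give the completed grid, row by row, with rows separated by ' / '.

Row 1 must total 75; the given cells sum to 62, so (1,5) = 13.
Using row 5: -7 + 9 + 15 + 37 + ? → (5,4) = 75 − 54 = 21.
Column 2: 35 + 23 + 11 + 9 + ? = 75, so (2,2) = -3.
Column 3 needs 75; the known cells sum to 36, so (3,3) = 39.
From column 5, 75 − (13 + 25 + 1 + 37) gives (4,5) = -1.
The remaining cell in row 2 is (2,1) = 75 − 44 = 31.
The remaining cell in row 3 is (3,4) = 75 − 80 = -5.
Column 1 needs 75; the known cells sum to 70, so (4,1) = 5.
The remaining cell in column 4 is (4,4) = 75 − 42 = 33.

29 35 -9 7 13 / 31 -3 3 19 25 / 17 23 39 -5 1 / 5 11 27 33 -1 / -7 9 15 21 37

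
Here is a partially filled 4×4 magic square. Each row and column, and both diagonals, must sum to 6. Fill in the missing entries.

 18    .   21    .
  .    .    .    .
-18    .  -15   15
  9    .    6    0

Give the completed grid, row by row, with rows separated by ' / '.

Row 3 must total 6; the given cells sum to -18, so (3,2) = 24.
Row 4 needs 6; the known cells sum to 15, so (4,2) = -9.
Column 1 needs 6; the known cells sum to 9, so (2,1) = -3.
Column 3: 21 + (-15) + 6 + ? = 6, so (2,3) = -6.
Main diagonal must total 6; the given cells sum to 3, so (2,2) = 3.
The remaining cell in anti-diagonal is (1,4) = 6 − 27 = -21.
Row 1: 18 + 21 + (-21) + ? = 6, so (1,2) = -12.
Row 2 needs 6; the known cells sum to -6, so (2,4) = 12.

18 -12 21 -21 / -3 3 -6 12 / -18 24 -15 15 / 9 -9 6 0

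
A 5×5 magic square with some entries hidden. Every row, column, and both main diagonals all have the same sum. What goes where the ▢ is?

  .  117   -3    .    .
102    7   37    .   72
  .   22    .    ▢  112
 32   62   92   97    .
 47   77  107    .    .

Column 2 is complete and sums to 285; that is the magic constant.
Row 2 must total 285; the given cells sum to 218, so (2,4) = 67.
Using row 4: 32 + 62 + 92 + 97 + ? → (4,5) = 285 − 283 = 2.
The remaining cell in column 3 is (3,3) = 285 − 233 = 52.
Using anti-diagonal: 67 + 52 + 62 + 47 + ? → (1,5) = 285 − 228 = 57.
From column 5, 285 − (57 + 72 + 112 + 2) gives (5,5) = 42.
Using main diagonal: 7 + 52 + 97 + 42 + ? → (1,1) = 285 − 198 = 87.
Row 1 must total 285; the given cells sum to 258, so (1,4) = 27.
Using row 5: 47 + 77 + 107 + 42 + ? → (5,4) = 285 − 273 = 12.
From column 1, 285 − (87 + 102 + 32 + 47) gives (3,1) = 17.
From column 4, 285 − (27 + 67 + 97 + 12) gives (3,4) = 82.

82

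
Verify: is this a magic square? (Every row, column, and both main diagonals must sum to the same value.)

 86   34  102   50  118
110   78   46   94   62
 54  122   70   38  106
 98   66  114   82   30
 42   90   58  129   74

Row 1: 86 + 34 + 102 + 50 + 118 = 390.
Row 2: 110 + 78 + 46 + 94 + 62 = 390.
Row 3: 54 + 122 + 70 + 38 + 106 = 390.
Row 4: 98 + 66 + 114 + 82 + 30 = 390.
Row 5: 42 + 90 + 58 + 129 + 74 = 393.
Column 1: 86 + 110 + 54 + 98 + 42 = 390.
Column 2: 34 + 78 + 122 + 66 + 90 = 390.
Column 3: 102 + 46 + 70 + 114 + 58 = 390.
Column 4: 50 + 94 + 38 + 82 + 129 = 393.
Column 5: 118 + 62 + 106 + 30 + 74 = 390.
Main diagonal: 86 + 78 + 70 + 82 + 74 = 390.
Anti-diagonal: 118 + 94 + 70 + 66 + 42 = 390.

No — row 5 sums to 393 but column 5 sums to 390.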